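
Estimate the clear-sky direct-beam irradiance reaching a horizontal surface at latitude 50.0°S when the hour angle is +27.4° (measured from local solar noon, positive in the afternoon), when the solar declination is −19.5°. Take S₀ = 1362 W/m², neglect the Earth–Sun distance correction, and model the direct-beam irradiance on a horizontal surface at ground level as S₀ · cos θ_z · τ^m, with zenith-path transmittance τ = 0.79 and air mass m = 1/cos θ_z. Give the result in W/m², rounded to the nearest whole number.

803 W/m²

cos θ_z = sin φ sin δ + cos φ cos δ cos H = (-0.7660)(-0.3338) + (0.6428)(0.9426)(0.8878) = 0.7936.
Air mass m = 1/cos θ_z = 1/0.7936 = 1.260; τ^m = 0.79^1.260 = 0.7430.
Surface direct beam = 1362 × 0.7936 × 0.7430 = 803.10 W/m².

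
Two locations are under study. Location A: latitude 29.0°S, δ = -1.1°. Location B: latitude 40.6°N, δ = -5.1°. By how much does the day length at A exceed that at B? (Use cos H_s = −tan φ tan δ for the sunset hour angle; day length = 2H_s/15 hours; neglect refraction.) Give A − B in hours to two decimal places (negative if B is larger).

A: H_s = arccos(−tan -29.0° · tan -1.1°) = 90.61°, so 2H_s/15 = 12.0813 h.
B: H_s = arccos(−tan 40.6° · tan -5.1°) = 85.61°, so 2H_s/15 = 11.4147 h.
A − B = 12.0813 − 11.4147 = 0.6666 h.

+0.67 h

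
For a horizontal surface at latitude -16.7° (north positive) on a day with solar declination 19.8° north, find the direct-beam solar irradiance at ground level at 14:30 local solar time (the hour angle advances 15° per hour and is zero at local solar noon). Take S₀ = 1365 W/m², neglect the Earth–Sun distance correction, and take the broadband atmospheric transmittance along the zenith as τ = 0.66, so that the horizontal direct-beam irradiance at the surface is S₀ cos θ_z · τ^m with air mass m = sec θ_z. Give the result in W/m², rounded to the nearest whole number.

Hour angle H = 15° × (14.5 − 12) = 37.50°.
With φ = -16.7°, δ = 19.8°, H = 37.50°: sin φ sin δ = -0.0973, cos φ cos δ cos H = 0.7150, so cos θ_z = 0.6177.
Air mass m = 1/cos θ_z = 1/0.6177 = 1.619; τ^m = 0.66^1.619 = 0.5103.
Surface direct beam = 1365 × 0.6177 × 0.5103 = 430.26 W/m².

430 W/m²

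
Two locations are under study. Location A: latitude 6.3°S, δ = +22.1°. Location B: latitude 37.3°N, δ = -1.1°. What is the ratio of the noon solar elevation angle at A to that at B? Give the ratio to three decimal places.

1.194

A: 90° − |-6.3 − (22.1)| = 61.60°.
B: 90° − |37.3 − (-1.1)| = 51.60°.
Ratio A/B = 61.6000 / 51.6000 = 1.1938.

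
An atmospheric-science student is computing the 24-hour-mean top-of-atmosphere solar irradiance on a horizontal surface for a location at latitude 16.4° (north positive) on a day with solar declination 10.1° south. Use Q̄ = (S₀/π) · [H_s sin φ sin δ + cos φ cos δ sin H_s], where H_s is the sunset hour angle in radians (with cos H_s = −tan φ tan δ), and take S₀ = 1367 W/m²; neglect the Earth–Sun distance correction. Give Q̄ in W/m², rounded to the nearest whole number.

378 W/m²

cos H_s = −tan(16.4°) · tan(-10.1°) = 0.0524, so H_s = arccos(0.0524) = 87.00°. In radians, H_s = 1.5184.
H_s sin φ sin δ = 1.5184 × 0.2823 × -0.1754 = -0.0752.
cos φ cos δ sin H_s = 0.9593 × 0.9845 × 0.9986 = 0.9431.
Q̄ = (1367/π) × (-0.0752 + 0.9431) = 435.13 × 0.8679 = 377.65 W/m².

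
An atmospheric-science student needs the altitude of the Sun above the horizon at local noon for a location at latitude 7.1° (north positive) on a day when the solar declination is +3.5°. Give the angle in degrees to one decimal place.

At local solar noon the hour angle is zero, so the elevation is 90° − |φ − δ| = 90° − |7.1° − (3.5°)| = 90° − 3.6° = 86.4°.

86.4°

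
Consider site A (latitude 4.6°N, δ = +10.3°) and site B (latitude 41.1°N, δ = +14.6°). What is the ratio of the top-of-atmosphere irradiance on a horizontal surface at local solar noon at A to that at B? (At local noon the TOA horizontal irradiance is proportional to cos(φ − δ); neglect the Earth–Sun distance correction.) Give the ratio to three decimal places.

A: cos θ_z = cos(4.6° − (10.3°)) = 0.9951.
B: cos θ_z = cos(41.1° − (14.6°)) = 0.8949.
Ratio A/B = 0.9951 / 0.8949 = 1.1120.

1.112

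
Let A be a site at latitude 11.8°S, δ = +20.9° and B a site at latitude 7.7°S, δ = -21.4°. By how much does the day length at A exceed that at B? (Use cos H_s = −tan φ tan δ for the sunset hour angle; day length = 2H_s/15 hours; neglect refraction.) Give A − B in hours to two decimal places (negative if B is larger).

-1.02 h

A: H_s = arccos(−tan -11.8° · tan 20.9°) = 85.42°, so 2H_s/15 = 11.3893 h.
B: H_s = arccos(−tan -7.7° · tan -21.4°) = 93.04°, so 2H_s/15 = 12.4053 h.
A − B = 11.3893 − 12.4053 = -1.0160 h.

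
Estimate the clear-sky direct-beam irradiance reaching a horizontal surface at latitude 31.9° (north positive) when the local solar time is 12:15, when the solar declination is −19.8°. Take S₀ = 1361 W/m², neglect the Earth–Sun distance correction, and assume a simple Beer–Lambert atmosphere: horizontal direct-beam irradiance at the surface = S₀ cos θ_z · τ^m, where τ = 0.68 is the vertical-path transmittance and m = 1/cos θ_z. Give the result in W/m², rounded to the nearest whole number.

451 W/m²

Hour angle H = 15° × (12.25 − 12) = 3.75°.
cos θ_z = sin φ sin δ + cos φ cos δ cos H = (0.5284)(-0.3387) + (0.8490)(0.9409)(0.9979) = 0.6182.
Air mass m = 1/cos θ_z = 1/0.6182 = 1.618; τ^m = 0.68^1.618 = 0.5358.
Surface direct beam = 1361 × 0.6182 × 0.5358 = 450.81 W/m².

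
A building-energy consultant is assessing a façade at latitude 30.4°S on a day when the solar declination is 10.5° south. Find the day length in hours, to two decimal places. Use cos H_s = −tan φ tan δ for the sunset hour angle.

12.83 hours

The sunset hour angle satisfies cos H_s = −tan φ tan δ = -0.1087, giving H_s = 96.24°.
Day length = 2 H_s / 15° h⁻¹ = 192.48° / 15 = 12.832 h.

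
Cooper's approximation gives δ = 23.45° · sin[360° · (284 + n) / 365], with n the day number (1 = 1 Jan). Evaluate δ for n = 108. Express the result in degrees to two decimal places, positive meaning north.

360 × (284 + 108) / 365 = 386.630°; sin(386.630°) = 0.4482.
δ = 23.45 × 0.4482 = 10.510° ≈ +10.51°.

+10.51°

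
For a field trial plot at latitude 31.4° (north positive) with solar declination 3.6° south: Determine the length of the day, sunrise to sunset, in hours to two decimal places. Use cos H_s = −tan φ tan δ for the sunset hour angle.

The sunset hour angle satisfies cos H_s = −tan φ tan δ = 0.0384, giving H_s = 87.80°.
Day length = 2 H_s / 15° h⁻¹ = 175.60° / 15 = 11.707 h.

11.71 hours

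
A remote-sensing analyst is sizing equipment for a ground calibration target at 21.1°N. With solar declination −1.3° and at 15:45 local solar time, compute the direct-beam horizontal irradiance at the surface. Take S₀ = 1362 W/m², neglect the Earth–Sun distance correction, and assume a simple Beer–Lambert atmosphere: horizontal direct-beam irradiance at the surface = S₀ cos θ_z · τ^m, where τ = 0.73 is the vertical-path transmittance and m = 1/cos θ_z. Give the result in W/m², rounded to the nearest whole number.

Hour angle H = 15° × (15.75 − 12) = 56.25°.
With φ = 21.1°, δ = -1.3°, H = 56.25°: sin φ sin δ = -0.0082, cos φ cos δ cos H = 0.5182, so cos θ_z = 0.5100.
Air mass m = 1/cos θ_z = 1/0.5100 = 1.961; τ^m = 0.73^1.961 = 0.5395.
Surface direct beam = 1362 × 0.5100 × 0.5395 = 374.75 W/m².

375 W/m²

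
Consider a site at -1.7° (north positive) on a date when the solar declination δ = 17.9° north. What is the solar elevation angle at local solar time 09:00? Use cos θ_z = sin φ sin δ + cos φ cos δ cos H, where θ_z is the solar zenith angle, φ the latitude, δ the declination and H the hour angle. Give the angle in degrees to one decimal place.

Hour angle H = 15° × (9 − 12) = -45.00°.
cos θ_z = sin φ sin δ + cos φ cos δ cos H = (-0.0297)(0.3074) + (0.9996)(0.9516)(0.7071) = 0.6635.
θ_z = arccos(0.6635) = 48.43°, so the elevation is 90° − 48.43° = 41.57°.

41.6°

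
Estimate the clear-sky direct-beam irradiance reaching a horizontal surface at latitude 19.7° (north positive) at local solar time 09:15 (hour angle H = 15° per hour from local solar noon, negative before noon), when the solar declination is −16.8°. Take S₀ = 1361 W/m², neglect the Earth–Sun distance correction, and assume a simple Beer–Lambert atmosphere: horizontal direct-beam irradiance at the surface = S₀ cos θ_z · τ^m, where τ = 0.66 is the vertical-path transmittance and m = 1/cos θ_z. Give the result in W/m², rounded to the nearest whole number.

386 W/m²

Hour angle H = 15° × (9.25 − 12) = -41.25°.
cos θ_z = sin φ sin δ + cos φ cos δ cos H = (0.3371)(-0.2890) + (0.9415)(0.9573)(0.7518) = 0.5802.
Air mass m = 1/cos θ_z = 1/0.5802 = 1.724; τ^m = 0.66^1.724 = 0.4885.
Surface direct beam = 1361 × 0.5802 × 0.4885 = 385.75 W/m².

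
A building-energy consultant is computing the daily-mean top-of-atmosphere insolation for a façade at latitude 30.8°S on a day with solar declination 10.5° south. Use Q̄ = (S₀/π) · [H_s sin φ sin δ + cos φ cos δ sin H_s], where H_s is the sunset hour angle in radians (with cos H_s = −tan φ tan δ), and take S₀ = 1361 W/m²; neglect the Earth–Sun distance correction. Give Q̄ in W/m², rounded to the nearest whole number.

432 W/m²

The sunset hour angle satisfies cos H_s = −tan φ tan δ = -0.1105, giving H_s = 96.34°. In radians, H_s = 1.6815.
H_s sin φ sin δ = 1.6815 × -0.5120 × -0.1822 = 0.1569.
cos φ cos δ sin H_s = 0.8590 × 0.9833 × 0.9939 = 0.8395.
Q̄ = (1361/π) × (0.1569 + 0.8395) = 433.22 × 0.9964 = 431.66 W/m².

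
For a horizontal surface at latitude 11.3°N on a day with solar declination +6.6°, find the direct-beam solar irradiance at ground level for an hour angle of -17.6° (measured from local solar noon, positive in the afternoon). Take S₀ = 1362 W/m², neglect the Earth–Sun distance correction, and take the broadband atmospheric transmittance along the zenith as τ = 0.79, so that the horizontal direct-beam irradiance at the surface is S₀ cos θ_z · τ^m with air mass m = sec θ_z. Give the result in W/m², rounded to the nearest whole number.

cos θ_z = sin φ sin δ + cos φ cos δ cos H = (0.1959)(0.1149) + (0.9806)(0.9934)(0.9532) = 0.9510.
Air mass m = 1/cos θ_z = 1/0.9510 = 1.052; τ^m = 0.79^1.052 = 0.7804.
Surface direct beam = 1362 × 0.9510 × 0.7804 = 1010.82 W/m².

1011 W/m²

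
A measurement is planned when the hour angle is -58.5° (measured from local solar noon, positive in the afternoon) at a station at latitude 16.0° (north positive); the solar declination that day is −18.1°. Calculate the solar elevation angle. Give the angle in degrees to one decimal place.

cos θ_z = sin(16.0°) sin(-18.1°) + cos(16.0°) cos(-18.1°) cos(-58.50°) = -0.0856 + 0.4774 = 0.3918.
θ_z = arccos(0.3918) = 66.93°, so the elevation is 90° − 66.93° = 23.07°.

23.1°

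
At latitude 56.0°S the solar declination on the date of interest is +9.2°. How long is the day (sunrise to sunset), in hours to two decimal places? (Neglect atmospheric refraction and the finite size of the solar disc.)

10.15 hours

The sunset hour angle satisfies cos H_s = −tan φ tan δ = 0.2401, giving H_s = 76.11°.
Day length = 2 H_s / 15° h⁻¹ = 152.22° / 15 = 10.148 h.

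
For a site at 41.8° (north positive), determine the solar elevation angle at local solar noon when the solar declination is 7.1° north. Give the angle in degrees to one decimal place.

At local solar noon the hour angle is zero, so the elevation is 90° − |φ − δ| = 90° − |41.8° − (7.1°)| = 90° − 34.7° = 55.3°.

55.3°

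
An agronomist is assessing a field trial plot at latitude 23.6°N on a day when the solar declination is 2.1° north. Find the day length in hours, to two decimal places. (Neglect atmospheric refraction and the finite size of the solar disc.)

12.12 hours

−tan φ tan δ = −(0.4369)(0.0367) = -0.0160; H_s = arccos(-0.0160) = 90.92°.
Day length = 2 H_s / 15° h⁻¹ = 181.84° / 15 = 12.123 h.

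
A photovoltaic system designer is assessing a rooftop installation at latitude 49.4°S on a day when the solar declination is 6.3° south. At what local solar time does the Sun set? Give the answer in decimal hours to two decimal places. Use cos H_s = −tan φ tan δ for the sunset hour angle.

cos H_s = −tan(-49.4°) · tan(-6.3°) = -0.1288, so H_s = arccos(-0.1288) = 97.40°.
Sunset is at 12 + H_s/15 = 12 + 6.493 = 18.493 h local solar time.

18.49 h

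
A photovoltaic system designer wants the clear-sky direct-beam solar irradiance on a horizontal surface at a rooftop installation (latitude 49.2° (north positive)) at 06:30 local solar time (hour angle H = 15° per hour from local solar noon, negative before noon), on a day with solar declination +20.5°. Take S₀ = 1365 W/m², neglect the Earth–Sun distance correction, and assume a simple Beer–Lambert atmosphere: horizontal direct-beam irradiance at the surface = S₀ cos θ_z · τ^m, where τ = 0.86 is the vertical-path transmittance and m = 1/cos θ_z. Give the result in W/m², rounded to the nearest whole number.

304 W/m²

Hour angle H = 15° × (6.5 − 12) = -82.50°.
With φ = 49.2°, δ = 20.5°, H = -82.50°: sin φ sin δ = 0.2651, cos φ cos δ cos H = 0.0799, so cos θ_z = 0.3450.
Air mass m = 1/cos θ_z = 1/0.3450 = 2.899; τ^m = 0.86^2.899 = 0.6458.
Surface direct beam = 1365 × 0.3450 × 0.6458 = 304.12 W/m².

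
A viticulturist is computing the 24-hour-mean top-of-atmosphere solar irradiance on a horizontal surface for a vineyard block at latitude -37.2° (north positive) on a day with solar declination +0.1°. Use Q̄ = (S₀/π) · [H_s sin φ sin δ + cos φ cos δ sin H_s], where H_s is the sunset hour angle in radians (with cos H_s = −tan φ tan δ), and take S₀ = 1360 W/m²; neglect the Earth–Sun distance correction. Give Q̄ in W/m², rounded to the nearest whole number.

344 W/m²

cos H_s = −tan(-37.2°) · tan(0.1°) = 0.0013, so H_s = arccos(0.0013) = 89.93°. In radians, H_s = 1.5696.
H_s sin φ sin δ = 1.5696 × -0.6046 × 0.0017 = -0.0016.
cos φ cos δ sin H_s = 0.7965 × 1.0000 × 1.0000 = 0.7965.
Q̄ = (1360/π) × (-0.0016 + 0.7965) = 432.90 × 0.7949 = 344.11 W/m².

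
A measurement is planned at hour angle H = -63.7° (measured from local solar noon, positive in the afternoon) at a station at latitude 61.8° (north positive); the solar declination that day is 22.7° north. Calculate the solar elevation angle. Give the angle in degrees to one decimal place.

32.2°

cos θ_z = sin(61.8°) sin(22.7°) + cos(61.8°) cos(22.7°) cos(-63.70°) = 0.3401 + 0.1932 = 0.5333.
θ_z = arccos(0.5333) = 57.77°, so the elevation is 90° − 57.77° = 32.23°.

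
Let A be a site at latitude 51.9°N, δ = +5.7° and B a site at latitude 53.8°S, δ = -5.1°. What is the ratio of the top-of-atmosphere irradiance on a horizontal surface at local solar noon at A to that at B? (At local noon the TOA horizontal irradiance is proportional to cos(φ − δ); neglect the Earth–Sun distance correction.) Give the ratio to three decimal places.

1.049

A: cos θ_z = cos(51.9° − (5.7°)) = 0.6921.
B: cos θ_z = cos(-53.8° − (-5.1°)) = 0.6600.
Ratio A/B = 0.6921 / 0.6600 = 1.0486.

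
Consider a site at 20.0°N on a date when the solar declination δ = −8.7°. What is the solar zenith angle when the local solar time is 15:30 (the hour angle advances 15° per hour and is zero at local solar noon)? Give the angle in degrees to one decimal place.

59.1°

Hour angle H = 15° × (15.5 − 12) = 52.50°.
With φ = 20.0°, δ = -8.7°, H = 52.50°: sin φ sin δ = -0.0517, cos φ cos δ cos H = 0.5655, so cos θ_z = 0.5138.
θ_z = arccos(0.5138) = 59.08°.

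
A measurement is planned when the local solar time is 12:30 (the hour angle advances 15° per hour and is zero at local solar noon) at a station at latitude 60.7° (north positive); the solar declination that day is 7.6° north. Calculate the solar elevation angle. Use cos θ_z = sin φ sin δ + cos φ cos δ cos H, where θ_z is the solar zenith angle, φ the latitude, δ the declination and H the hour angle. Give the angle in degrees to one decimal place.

Hour angle H = 15° × (12.5 − 12) = 7.50°.
cos θ_z = sin φ sin δ + cos φ cos δ cos H = (0.8721)(0.1323) + (0.4894)(0.9912)(0.9914) = 0.5963.
θ_z = arccos(0.5963) = 53.39°, so the elevation is 90° − 53.39° = 36.61°.

36.6°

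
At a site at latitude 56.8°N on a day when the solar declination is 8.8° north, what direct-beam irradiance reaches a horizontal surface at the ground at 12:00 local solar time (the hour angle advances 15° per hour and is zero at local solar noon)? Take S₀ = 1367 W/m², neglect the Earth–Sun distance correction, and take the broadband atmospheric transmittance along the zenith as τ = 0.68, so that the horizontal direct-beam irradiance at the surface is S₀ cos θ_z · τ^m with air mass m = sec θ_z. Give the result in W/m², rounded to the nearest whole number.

Hour angle H = 15° × (12 − 12) = 0.00°.
With φ = 56.8°, δ = 8.8°, H = 0.00°: sin φ sin δ = 0.1280, cos φ cos δ cos H = 0.5411, so cos θ_z = 0.6691.
Air mass m = 1/cos θ_z = 1/0.6691 = 1.495; τ^m = 0.68^1.495 = 0.5618.
Surface direct beam = 1367 × 0.6691 × 0.5618 = 513.86 W/m².

514 W/m²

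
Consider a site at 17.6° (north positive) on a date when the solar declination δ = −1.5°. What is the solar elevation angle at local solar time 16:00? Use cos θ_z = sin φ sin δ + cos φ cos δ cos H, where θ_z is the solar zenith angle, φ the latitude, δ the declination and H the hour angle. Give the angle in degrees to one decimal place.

Hour angle H = 15° × (16 − 12) = 60.00°.
cos θ_z = sin(17.6°) sin(-1.5°) + cos(17.6°) cos(-1.5°) cos(60.00°) = -0.0079 + 0.4764 = 0.4685.
θ_z = arccos(0.4685) = 62.06°, so the elevation is 90° − 62.06° = 27.94°.

27.9°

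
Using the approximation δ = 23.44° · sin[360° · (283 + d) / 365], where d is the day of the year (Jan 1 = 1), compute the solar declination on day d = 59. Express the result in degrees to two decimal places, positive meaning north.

-9.04°

360 × (283 + 59) / 365 = 337.315°; sin(337.315°) = -0.3857.
δ = 23.44 × -0.3857 = -9.041° ≈ -9.04°.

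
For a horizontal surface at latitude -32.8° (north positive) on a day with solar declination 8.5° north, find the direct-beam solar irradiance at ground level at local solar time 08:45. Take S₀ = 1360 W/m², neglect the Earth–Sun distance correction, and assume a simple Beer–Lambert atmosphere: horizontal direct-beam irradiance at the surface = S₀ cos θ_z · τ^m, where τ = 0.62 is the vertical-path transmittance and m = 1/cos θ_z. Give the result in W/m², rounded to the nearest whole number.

229 W/m²

Hour angle H = 15° × (8.75 − 12) = -48.75°.
With φ = -32.8°, δ = 8.5°, H = -48.75°: sin φ sin δ = -0.0801, cos φ cos δ cos H = 0.5481, so cos θ_z = 0.4680.
Air mass m = 1/cos θ_z = 1/0.4680 = 2.137; τ^m = 0.62^2.137 = 0.3600.
Surface direct beam = 1360 × 0.4680 × 0.3600 = 229.13 W/m².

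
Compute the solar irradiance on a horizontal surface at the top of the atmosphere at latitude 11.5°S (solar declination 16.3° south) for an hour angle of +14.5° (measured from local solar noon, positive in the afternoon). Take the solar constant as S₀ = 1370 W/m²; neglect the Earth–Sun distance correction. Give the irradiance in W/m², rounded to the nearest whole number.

With φ = -11.5°, δ = -16.3°, H = 14.50°: sin φ sin δ = 0.0560, cos φ cos δ cos H = 0.9106, so cos θ_z = 0.9666.
Top-of-atmosphere irradiance = S₀ cos θ_z = 1370 × 0.9666 = 1324.24 W/m².

1324 W/m²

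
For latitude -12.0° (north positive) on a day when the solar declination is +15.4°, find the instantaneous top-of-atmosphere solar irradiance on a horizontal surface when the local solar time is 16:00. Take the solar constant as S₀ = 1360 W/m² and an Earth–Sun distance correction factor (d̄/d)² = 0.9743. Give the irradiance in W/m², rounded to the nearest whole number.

Hour angle H = 15° × (16 − 12) = 60.00°.
cos θ_z = sin(-12.0°) sin(15.4°) + cos(-12.0°) cos(15.4°) cos(60.00°) = -0.0552 + 0.4715 = 0.4163.
Top-of-atmosphere irradiance = S₀ (d̄/d)² cos θ_z = 1360 × 0.9743 × 0.4163 = 551.62 W/m².

552 W/m²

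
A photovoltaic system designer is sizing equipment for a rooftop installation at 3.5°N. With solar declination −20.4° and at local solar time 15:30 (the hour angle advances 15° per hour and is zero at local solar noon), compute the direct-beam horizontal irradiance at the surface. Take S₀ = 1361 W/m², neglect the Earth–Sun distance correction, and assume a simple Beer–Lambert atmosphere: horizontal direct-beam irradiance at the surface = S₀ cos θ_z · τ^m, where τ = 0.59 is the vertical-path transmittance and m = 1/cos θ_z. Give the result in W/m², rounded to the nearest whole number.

285 W/m²

Hour angle H = 15° × (15.5 − 12) = 52.50°.
cos θ_z = sin φ sin δ + cos φ cos δ cos H = (0.0610)(-0.3486) + (0.9981)(0.9373)(0.6088) = 0.5483.
Air mass m = 1/cos θ_z = 1/0.5483 = 1.824; τ^m = 0.59^1.824 = 0.3820.
Surface direct beam = 1361 × 0.5483 × 0.3820 = 285.06 W/m².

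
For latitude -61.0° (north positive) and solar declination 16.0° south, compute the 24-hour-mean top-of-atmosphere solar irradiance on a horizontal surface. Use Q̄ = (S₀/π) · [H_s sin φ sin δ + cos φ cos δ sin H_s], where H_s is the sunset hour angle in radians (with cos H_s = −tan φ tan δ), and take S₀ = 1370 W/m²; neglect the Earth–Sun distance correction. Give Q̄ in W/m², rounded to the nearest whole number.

396 W/m²

−tan φ tan δ = −(-1.8040)(-0.2867) = -0.5172; H_s = arccos(-0.5172) = 121.14°. In radians, H_s = 2.1143.
H_s sin φ sin δ = 2.1143 × -0.8746 × -0.2756 = 0.5096.
cos φ cos δ sin H_s = 0.4848 × 0.9613 × 0.8559 = 0.3989.
Q̄ = (1370/π) × (0.5096 + 0.3989) = 436.08 × 0.9085 = 396.18 W/m².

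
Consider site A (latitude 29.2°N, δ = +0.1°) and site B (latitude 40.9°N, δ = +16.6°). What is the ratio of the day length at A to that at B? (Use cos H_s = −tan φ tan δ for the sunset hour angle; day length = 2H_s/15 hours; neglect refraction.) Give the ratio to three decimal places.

0.858

A: H_s = arccos(−tan 29.2° · tan 0.1°) = 90.06°, so 2H_s/15 = 12.0080 h.
B: H_s = arccos(−tan 40.9° · tan 16.6°) = 104.97°, so 2H_s/15 = 13.9960 h.
Ratio A/B = 12.0080 / 13.9960 = 0.8580.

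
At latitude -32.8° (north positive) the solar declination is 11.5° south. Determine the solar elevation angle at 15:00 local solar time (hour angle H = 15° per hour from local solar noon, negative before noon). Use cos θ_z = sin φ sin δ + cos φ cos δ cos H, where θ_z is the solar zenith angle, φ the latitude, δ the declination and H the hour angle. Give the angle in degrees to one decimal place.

43.7°

Hour angle H = 15° × (15 − 12) = 45.00°.
cos θ_z = sin φ sin δ + cos φ cos δ cos H = (-0.5417)(-0.1994) + (0.8406)(0.9799)(0.7071) = 0.6905.
θ_z = arccos(0.6905) = 46.33°, so the elevation is 90° − 46.33° = 43.67°.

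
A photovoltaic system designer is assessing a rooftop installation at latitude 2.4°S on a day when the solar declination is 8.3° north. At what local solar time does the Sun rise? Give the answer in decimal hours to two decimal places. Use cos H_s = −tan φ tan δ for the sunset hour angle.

6.02 h

−tan φ tan δ = −(-0.0419)(0.1459) = 0.0061; H_s = arccos(0.0061) = 89.65°.
Sunrise is at 12 − H_s/15 = 12 − 5.977 = 6.023 h local solar time.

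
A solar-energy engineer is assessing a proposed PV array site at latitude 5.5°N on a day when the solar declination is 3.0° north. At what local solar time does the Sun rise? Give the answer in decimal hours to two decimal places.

cos H_s = −tan(5.5°) · tan(3.0°) = -0.0050, so H_s = arccos(-0.0050) = 90.29°.
Sunrise is at 12 − H_s/15 = 12 − 6.019 = 5.981 h local solar time.

5.98 h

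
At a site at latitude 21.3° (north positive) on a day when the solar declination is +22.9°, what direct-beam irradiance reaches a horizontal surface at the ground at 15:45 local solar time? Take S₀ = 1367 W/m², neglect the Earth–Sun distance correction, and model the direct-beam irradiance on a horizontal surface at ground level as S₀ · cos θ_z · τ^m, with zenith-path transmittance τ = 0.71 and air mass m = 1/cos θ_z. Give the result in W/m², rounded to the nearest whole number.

486 W/m²

Hour angle H = 15° × (15.75 − 12) = 56.25°.
cos θ_z = sin φ sin δ + cos φ cos δ cos H = (0.3633)(0.3891) + (0.9317)(0.9212)(0.5556) = 0.6182.
Air mass m = 1/cos θ_z = 1/0.6182 = 1.618; τ^m = 0.71^1.618 = 0.5746.
Surface direct beam = 1367 × 0.6182 × 0.5746 = 485.58 W/m².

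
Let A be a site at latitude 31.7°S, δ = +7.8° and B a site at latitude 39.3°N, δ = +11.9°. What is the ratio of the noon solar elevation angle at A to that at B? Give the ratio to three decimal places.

0.807

A: 90° − |-31.7 − (7.8)| = 50.50°.
B: 90° − |39.3 − (11.9)| = 62.60°.
Ratio A/B = 50.5000 / 62.6000 = 0.8067.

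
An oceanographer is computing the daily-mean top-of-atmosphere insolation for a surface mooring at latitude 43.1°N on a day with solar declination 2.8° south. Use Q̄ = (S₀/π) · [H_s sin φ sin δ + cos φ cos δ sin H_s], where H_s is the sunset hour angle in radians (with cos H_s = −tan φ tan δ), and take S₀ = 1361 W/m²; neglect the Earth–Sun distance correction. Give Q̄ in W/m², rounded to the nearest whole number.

294 W/m²

−tan φ tan δ = −(0.9358)(-0.0489) = 0.0458; H_s = arccos(0.0458) = 87.37°. In radians, H_s = 1.5249.
H_s sin φ sin δ = 1.5249 × 0.6833 × -0.0488 = -0.0508.
cos φ cos δ sin H_s = 0.7302 × 0.9988 × 0.9989 = 0.7285.
Q̄ = (1361/π) × (-0.0508 + 0.7285) = 433.22 × 0.6777 = 293.59 W/m².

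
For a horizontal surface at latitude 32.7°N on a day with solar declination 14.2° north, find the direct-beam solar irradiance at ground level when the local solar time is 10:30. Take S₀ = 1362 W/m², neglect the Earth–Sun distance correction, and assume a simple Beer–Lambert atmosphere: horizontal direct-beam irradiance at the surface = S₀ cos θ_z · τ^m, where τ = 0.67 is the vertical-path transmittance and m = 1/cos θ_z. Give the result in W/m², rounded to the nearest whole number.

Hour angle H = 15° × (10.5 − 12) = -22.50°.
cos θ_z = sin φ sin δ + cos φ cos δ cos H = (0.5402)(0.2453) + (0.8415)(0.9694)(0.9239) = 0.8862.
Air mass m = 1/cos θ_z = 1/0.8862 = 1.128; τ^m = 0.67^1.128 = 0.6365.
Surface direct beam = 1362 × 0.8862 × 0.6365 = 768.26 W/m².

768 W/m²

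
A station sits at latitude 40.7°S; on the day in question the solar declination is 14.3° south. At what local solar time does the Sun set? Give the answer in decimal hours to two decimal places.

cos H_s = −tan(-40.7°) · tan(-14.3°) = -0.2192, so H_s = arccos(-0.2192) = 102.66°.
Sunset is at 12 + H_s/15 = 12 + 6.844 = 18.844 h local solar time.

18.84 h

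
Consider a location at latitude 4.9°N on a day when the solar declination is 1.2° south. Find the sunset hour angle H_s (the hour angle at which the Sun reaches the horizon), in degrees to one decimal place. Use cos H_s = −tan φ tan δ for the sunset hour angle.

89.9°

The sunset hour angle satisfies cos H_s = −tan φ tan δ = 0.0018, giving H_s = 89.90°.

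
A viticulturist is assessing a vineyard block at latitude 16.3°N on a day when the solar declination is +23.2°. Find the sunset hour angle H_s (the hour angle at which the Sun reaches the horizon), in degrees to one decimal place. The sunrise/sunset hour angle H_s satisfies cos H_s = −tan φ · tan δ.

The sunset hour angle satisfies cos H_s = −tan φ tan δ = -0.1253, giving H_s = 97.20°.

97.2°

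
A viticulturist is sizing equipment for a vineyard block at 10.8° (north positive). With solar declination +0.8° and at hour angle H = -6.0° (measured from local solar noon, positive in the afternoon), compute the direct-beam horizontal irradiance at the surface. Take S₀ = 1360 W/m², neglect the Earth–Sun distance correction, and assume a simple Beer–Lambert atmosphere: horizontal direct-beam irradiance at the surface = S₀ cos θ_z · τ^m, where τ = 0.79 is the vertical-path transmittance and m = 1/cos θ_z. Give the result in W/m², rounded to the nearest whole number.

With φ = 10.8°, δ = 0.8°, H = -6.00°: sin φ sin δ = 0.0026, cos φ cos δ cos H = 0.9768, so cos θ_z = 0.9794.
Air mass m = 1/cos θ_z = 1/0.9794 = 1.021; τ^m = 0.79^1.021 = 0.7861.
Surface direct beam = 1360 × 0.9794 × 0.7861 = 1047.07 W/m².

1047 W/m²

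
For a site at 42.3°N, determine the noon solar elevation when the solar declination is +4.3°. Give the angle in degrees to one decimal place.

At local solar noon the hour angle is zero, so the elevation is 90° − |φ − δ| = 90° − |42.3° − (4.3°)| = 90° − 38.0° = 52.0°.

52.0°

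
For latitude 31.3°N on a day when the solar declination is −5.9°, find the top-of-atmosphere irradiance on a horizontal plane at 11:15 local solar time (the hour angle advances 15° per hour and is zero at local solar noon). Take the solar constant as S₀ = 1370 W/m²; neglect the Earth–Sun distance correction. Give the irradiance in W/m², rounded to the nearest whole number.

Hour angle H = 15° × (11.25 − 12) = -11.25°.
cos θ_z = sin(31.3°) sin(-5.9°) + cos(31.3°) cos(-5.9°) cos(-11.25°) = -0.0534 + 0.8336 = 0.7802.
Top-of-atmosphere irradiance = S₀ cos θ_z = 1370 × 0.7802 = 1068.87 W/m².

1069 W/m²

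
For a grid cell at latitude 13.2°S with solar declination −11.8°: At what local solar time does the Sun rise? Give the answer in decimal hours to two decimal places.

cos H_s = −tan(-13.2°) · tan(-11.8°) = -0.0490, so H_s = arccos(-0.0490) = 92.81°.
Sunrise is at 12 − H_s/15 = 12 − 6.187 = 5.813 h local solar time.

5.81 h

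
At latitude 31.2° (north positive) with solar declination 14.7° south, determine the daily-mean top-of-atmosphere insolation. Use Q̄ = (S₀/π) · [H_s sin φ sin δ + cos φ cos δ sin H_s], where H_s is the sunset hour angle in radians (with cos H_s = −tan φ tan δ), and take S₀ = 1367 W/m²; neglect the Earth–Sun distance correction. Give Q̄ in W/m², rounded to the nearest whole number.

−tan φ tan δ = −(0.6056)(-0.2623) = 0.1588; H_s = arccos(0.1588) = 80.86°. In radians, H_s = 1.4113.
H_s sin φ sin δ = 1.4113 × 0.5180 × -0.2538 = -0.1855.
cos φ cos δ sin H_s = 0.8554 × 0.9673 × 0.9873 = 0.8169.
Q̄ = (1367/π) × (-0.1855 + 0.8169) = 435.13 × 0.6314 = 274.74 W/m².

275 W/m²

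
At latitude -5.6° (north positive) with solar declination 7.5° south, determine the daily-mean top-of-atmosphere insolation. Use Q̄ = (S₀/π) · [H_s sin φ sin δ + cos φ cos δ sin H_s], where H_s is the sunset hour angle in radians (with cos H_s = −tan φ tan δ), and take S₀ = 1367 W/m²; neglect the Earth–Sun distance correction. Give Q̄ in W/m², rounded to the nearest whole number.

−tan φ tan δ = −(-0.0981)(-0.1317) = -0.0129; H_s = arccos(-0.0129) = 90.74°. In radians, H_s = 1.5837.
H_s sin φ sin δ = 1.5837 × -0.0976 × -0.1305 = 0.0202.
cos φ cos δ sin H_s = 0.9952 × 0.9914 × 0.9999 = 0.9865.
Q̄ = (1367/π) × (0.0202 + 0.9865) = 435.13 × 1.0067 = 438.05 W/m².

438 W/m²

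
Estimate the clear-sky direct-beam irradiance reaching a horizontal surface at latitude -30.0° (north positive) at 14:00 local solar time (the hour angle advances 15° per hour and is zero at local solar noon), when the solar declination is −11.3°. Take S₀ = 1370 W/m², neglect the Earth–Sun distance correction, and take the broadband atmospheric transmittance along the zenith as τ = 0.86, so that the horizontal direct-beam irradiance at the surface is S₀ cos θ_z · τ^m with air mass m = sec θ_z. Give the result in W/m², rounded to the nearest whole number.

Hour angle H = 15° × (14 − 12) = 30.00°.
cos θ_z = sin(-30.0°) sin(-11.3°) + cos(-30.0°) cos(-11.3°) cos(30.00°) = 0.0980 + 0.7355 = 0.8335.
Air mass m = 1/cos θ_z = 1/0.8335 = 1.200; τ^m = 0.86^1.200 = 0.8344.
Surface direct beam = 1370 × 0.8335 × 0.8344 = 952.80 W/m².

953 W/m²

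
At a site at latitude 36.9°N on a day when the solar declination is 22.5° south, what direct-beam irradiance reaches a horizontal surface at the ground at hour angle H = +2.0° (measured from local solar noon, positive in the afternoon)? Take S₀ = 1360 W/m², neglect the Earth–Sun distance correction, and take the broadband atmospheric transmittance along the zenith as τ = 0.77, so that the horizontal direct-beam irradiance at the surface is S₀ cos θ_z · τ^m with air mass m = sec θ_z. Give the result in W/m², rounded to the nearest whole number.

414 W/m²

cos θ_z = sin φ sin δ + cos φ cos δ cos H = (0.6004)(-0.3827) + (0.7997)(0.9239)(0.9994) = 0.5086.
Air mass m = 1/cos θ_z = 1/0.5086 = 1.966; τ^m = 0.77^1.966 = 0.5982.
Surface direct beam = 1360 × 0.5086 × 0.5982 = 413.77 W/m².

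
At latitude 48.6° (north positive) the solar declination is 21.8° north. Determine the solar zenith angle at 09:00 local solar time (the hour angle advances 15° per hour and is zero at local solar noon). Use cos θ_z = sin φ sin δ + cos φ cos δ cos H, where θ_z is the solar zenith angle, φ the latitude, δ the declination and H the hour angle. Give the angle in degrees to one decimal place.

44.5°

Hour angle H = 15° × (9 − 12) = -45.00°.
cos θ_z = sin φ sin δ + cos φ cos δ cos H = (0.7501)(0.3714) + (0.6613)(0.9285)(0.7071) = 0.7128.
θ_z = arccos(0.7128) = 44.54°.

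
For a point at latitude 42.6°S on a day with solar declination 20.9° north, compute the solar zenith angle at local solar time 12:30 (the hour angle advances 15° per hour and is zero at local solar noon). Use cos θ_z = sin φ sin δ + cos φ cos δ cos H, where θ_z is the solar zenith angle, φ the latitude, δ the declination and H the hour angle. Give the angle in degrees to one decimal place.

Hour angle H = 15° × (12.5 − 12) = 7.50°.
cos θ_z = sin(-42.6°) sin(20.9°) + cos(-42.6°) cos(20.9°) cos(7.50°) = -0.2415 + 0.6818 = 0.4403.
θ_z = arccos(0.4403) = 63.88°.

63.9°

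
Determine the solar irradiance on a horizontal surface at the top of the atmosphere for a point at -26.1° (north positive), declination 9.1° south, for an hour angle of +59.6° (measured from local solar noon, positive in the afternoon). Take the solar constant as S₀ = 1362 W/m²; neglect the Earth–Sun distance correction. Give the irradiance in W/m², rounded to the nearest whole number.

With φ = -26.1°, δ = -9.1°, H = 59.60°: sin φ sin δ = 0.0696, cos φ cos δ cos H = 0.4487, so cos θ_z = 0.5183.
Top-of-atmosphere irradiance = S₀ cos θ_z = 1362 × 0.5183 = 705.92 W/m².

706 W/m²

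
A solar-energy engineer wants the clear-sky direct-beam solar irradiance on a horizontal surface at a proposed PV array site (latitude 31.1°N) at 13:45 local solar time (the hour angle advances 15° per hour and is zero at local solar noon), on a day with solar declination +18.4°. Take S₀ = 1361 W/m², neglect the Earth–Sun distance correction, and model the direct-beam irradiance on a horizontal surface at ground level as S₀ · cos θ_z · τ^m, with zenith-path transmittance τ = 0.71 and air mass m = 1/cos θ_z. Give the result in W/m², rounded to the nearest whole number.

827 W/m²

Hour angle H = 15° × (13.75 − 12) = 26.25°.
cos θ_z = sin(31.1°) sin(18.4°) + cos(31.1°) cos(18.4°) cos(26.25°) = 0.1630 + 0.7287 = 0.8917.
Air mass m = 1/cos θ_z = 1/0.8917 = 1.121; τ^m = 0.71^1.121 = 0.6812.
Surface direct beam = 1361 × 0.8917 × 0.6812 = 826.71 W/m².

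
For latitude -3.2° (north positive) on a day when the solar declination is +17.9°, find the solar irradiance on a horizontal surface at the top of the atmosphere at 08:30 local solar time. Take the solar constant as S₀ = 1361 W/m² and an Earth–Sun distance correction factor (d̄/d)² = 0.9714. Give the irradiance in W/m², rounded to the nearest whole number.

742 W/m²

Hour angle H = 15° × (8.5 − 12) = -52.50°.
cos θ_z = sin(-3.2°) sin(17.9°) + cos(-3.2°) cos(17.9°) cos(-52.50°) = -0.0172 + 0.5784 = 0.5612.
Top-of-atmosphere irradiance = S₀ (d̄/d)² cos θ_z = 1361 × 0.9714 × 0.5612 = 741.95 W/m².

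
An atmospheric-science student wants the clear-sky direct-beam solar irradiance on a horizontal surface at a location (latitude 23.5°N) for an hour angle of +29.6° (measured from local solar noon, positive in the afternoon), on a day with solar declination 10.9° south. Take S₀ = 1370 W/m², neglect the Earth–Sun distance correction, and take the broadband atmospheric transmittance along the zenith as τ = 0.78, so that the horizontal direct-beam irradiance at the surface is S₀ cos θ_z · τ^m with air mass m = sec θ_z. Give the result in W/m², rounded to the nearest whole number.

With φ = 23.5°, δ = -10.9°, H = 29.60°: sin φ sin δ = -0.0754, cos φ cos δ cos H = 0.7830, so cos θ_z = 0.7076.
Air mass m = 1/cos θ_z = 1/0.7076 = 1.413; τ^m = 0.78^1.413 = 0.7039.
Surface direct beam = 1370 × 0.7076 × 0.7039 = 682.37 W/m².

682 W/m²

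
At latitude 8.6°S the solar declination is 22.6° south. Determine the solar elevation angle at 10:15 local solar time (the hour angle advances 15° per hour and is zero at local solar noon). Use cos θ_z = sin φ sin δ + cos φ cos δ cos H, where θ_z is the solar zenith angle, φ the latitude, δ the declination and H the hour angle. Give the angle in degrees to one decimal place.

Hour angle H = 15° × (10.25 − 12) = -26.25°.
With φ = -8.6°, δ = -22.6°, H = -26.25°: sin φ sin δ = 0.0575, cos φ cos δ cos H = 0.8187, so cos θ_z = 0.8762.
θ_z = arccos(0.8762) = 28.81°, so the elevation is 90° − 28.81° = 61.19°.

61.2°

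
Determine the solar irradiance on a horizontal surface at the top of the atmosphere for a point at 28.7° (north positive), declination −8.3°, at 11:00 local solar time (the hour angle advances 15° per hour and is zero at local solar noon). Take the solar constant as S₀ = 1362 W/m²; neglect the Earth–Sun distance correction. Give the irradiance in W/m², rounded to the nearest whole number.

Hour angle H = 15° × (11 − 12) = -15.00°.
cos θ_z = sin φ sin δ + cos φ cos δ cos H = (0.4802)(-0.1444) + (0.8771)(0.9895)(0.9659) = 0.7690.
Top-of-atmosphere irradiance = S₀ cos θ_z = 1362 × 0.7690 = 1047.38 W/m².

1047 W/m²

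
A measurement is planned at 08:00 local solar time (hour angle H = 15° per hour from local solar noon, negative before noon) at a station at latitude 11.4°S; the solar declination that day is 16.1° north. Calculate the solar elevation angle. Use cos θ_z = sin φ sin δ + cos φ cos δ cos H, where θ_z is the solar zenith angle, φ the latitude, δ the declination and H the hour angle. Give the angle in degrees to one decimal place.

24.6°

Hour angle H = 15° × (8 − 12) = -60.00°.
With φ = -11.4°, δ = 16.1°, H = -60.00°: sin φ sin δ = -0.0548, cos φ cos δ cos H = 0.4709, so cos θ_z = 0.4161.
θ_z = arccos(0.4161) = 65.41°, so the elevation is 90° − 65.41° = 24.59°.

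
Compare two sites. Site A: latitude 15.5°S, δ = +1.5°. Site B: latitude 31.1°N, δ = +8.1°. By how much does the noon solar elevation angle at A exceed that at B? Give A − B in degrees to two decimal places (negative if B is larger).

A: 90° − |-15.5 − (1.5)| = 73.00°.
B: 90° − |31.1 − (8.1)| = 67.00°.
A − B = 73.00 − 67.00 = 6.00°.

+6.00°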